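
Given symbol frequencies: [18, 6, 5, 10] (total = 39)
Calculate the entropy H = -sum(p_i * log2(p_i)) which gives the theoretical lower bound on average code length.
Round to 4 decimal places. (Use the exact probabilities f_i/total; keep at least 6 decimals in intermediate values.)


Per-symbol terms -p_i * log2(p_i) with p_i = f_i/39:
  p = 18/39 = 0.461538: log2(p) = -1.115477, -p*log2(p) = 0.514836
  p = 6/39 = 0.153846: log2(p) = -2.700440, -p*log2(p) = 0.415452
  p = 5/39 = 0.128205: log2(p) = -2.963474, -p*log2(p) = 0.379933
  p = 10/39 = 0.256410: log2(p) = -1.963474, -p*log2(p) = 0.503455
H = 0.514836 + 0.415452 + 0.379933 + 0.503455 = 1.813676

H = 1.8137 bits/symbol


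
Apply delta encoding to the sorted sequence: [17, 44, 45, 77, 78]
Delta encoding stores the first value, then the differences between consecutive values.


First value: 17
Deltas:
  44 - 17 = 27
  45 - 44 = 1
  77 - 45 = 32
  78 - 77 = 1


Delta encoded: [17, 27, 1, 32, 1]


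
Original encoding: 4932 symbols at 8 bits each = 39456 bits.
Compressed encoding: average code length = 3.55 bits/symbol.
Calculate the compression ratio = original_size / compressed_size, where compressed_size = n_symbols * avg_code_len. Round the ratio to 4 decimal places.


original_size = n_symbols * orig_bits = 4932 * 8 = 39456 bits
compressed_size = n_symbols * avg_code_len = 4932 * 3.55 = 17508.6 bits
ratio = original_size / compressed_size = 39456 / 17508.6 = 2.2535

Compression ratio = 2.2535


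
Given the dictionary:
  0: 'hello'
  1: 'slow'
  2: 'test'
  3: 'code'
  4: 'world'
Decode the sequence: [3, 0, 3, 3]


Look up each index in the dictionary:
  3 -> 'code'
  0 -> 'hello'
  3 -> 'code'
  3 -> 'code'

Decoded: "code hello code code"


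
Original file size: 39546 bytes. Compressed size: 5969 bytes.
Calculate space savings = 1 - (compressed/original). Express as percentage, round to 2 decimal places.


ratio = compressed/original = 5969/39546 = 0.150938
savings = 1 - ratio = 1 - 0.150938 = 0.849062
as a percentage: 0.849062 * 100 = 84.91%

Space savings = 1 - 5969/39546 = 84.91%


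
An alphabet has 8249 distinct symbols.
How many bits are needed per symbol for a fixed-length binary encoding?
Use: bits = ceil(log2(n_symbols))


log2(8249) = 13.01
Bracket: 2^13 = 8192 < 8249 <= 2^14 = 16384
So ceil(log2(8249)) = 14

bits = ceil(log2(8249)) = ceil(13.01) = 14 bits


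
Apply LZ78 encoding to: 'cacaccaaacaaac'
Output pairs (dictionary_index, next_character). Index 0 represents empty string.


LZ78 encoding steps:
Dictionary: {0: ''}
Step 1: w='' (idx 0), next='c' -> output (0, 'c'), add 'c' as idx 1
Step 2: w='' (idx 0), next='a' -> output (0, 'a'), add 'a' as idx 2
Step 3: w='c' (idx 1), next='a' -> output (1, 'a'), add 'ca' as idx 3
Step 4: w='c' (idx 1), next='c' -> output (1, 'c'), add 'cc' as idx 4
Step 5: w='a' (idx 2), next='a' -> output (2, 'a'), add 'aa' as idx 5
Step 6: w='a' (idx 2), next='c' -> output (2, 'c'), add 'ac' as idx 6
Step 7: w='aa' (idx 5), next='a' -> output (5, 'a'), add 'aaa' as idx 7
Step 8: w='c' (idx 1), end of input -> output (1, '')


Encoded: [(0, 'c'), (0, 'a'), (1, 'a'), (1, 'c'), (2, 'a'), (2, 'c'), (5, 'a'), (1, '')]


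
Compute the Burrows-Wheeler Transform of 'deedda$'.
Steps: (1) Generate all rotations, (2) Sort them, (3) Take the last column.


Rotations (sorted):
  0: $deedda -> last char: a
  1: a$deedd -> last char: d
  2: da$deed -> last char: d
  3: dda$dee -> last char: e
  4: deedda$ -> last char: $
  5: edda$de -> last char: e
  6: eedda$d -> last char: d


BWT = adde$ed


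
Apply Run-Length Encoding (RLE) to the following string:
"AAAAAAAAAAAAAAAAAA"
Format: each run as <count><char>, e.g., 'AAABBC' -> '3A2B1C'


Scanning runs left to right:
  i=0: run of 'A' x 18 -> '18A'

RLE = 18A


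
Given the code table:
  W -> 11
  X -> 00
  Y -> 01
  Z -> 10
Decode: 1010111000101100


Decoding:
10 -> Z
10 -> Z
11 -> W
10 -> Z
00 -> X
10 -> Z
11 -> W
00 -> X


Result: ZZWZXZWX


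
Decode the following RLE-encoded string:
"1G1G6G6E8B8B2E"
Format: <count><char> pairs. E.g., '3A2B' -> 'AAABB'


Expanding each <count><char> pair:
  1G -> 'G'
  1G -> 'G'
  6G -> 'GGGGGG'
  6E -> 'EEEEEE'
  8B -> 'BBBBBBBB'
  8B -> 'BBBBBBBB'
  2E -> 'EE'

Decoded = GGGGGGGGEEEEEEBBBBBBBBBBBBBBBBEE


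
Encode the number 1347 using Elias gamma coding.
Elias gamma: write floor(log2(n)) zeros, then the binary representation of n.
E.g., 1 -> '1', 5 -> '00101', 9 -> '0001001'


num_bits = floor(log2(1347)) + 1 = 11
leading_zeros = num_bits - 1 = 10
binary(1347) = 10101000011

Elias gamma(1347) = '0000000000' + '10101000011' = 000000000010101000011 (21 bits)


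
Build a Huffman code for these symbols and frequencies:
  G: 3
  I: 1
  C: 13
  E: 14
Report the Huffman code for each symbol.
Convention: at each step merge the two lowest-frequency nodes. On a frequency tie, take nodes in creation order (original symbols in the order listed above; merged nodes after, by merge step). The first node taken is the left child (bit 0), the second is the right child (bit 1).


Huffman tree construction:
Step 1: Merge I(1) + G(3) = 4
Step 2: Merge (I+G)(4) + C(13) = 17
Step 3: Merge E(14) + ((I+G)+C)(17) = 31
Read each symbol's code off the tree from the root (left child = 0, right child = 1).

Codes:
  G: 101 (length 3)
  I: 100 (length 3)
  C: 11 (length 2)
  E: 0 (length 1)
Average code length: 52/31 = 1.6774 bits/symbol


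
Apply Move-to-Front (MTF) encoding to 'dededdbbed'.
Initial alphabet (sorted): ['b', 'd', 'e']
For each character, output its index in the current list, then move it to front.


MTF encoding:
'd': index 1 in ['b', 'd', 'e'] -> ['d', 'b', 'e']
'e': index 2 in ['d', 'b', 'e'] -> ['e', 'd', 'b']
'd': index 1 in ['e', 'd', 'b'] -> ['d', 'e', 'b']
'e': index 1 in ['d', 'e', 'b'] -> ['e', 'd', 'b']
'd': index 1 in ['e', 'd', 'b'] -> ['d', 'e', 'b']
'd': index 0 in ['d', 'e', 'b'] -> ['d', 'e', 'b']
'b': index 2 in ['d', 'e', 'b'] -> ['b', 'd', 'e']
'b': index 0 in ['b', 'd', 'e'] -> ['b', 'd', 'e']
'e': index 2 in ['b', 'd', 'e'] -> ['e', 'b', 'd']
'd': index 2 in ['e', 'b', 'd'] -> ['d', 'e', 'b']


Output: [1, 2, 1, 1, 1, 0, 2, 0, 2, 2]


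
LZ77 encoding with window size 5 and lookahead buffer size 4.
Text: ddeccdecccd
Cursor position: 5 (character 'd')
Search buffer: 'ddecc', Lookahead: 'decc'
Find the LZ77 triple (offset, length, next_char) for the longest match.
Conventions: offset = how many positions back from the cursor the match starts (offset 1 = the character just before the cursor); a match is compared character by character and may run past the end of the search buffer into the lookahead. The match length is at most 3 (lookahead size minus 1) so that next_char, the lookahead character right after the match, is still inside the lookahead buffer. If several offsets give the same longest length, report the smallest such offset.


Try each offset into the search buffer:
  offset=1 (pos 4, char 'c'): match length 0
  offset=2 (pos 3, char 'c'): match length 0
  offset=3 (pos 2, char 'e'): match length 0
  offset=4 (pos 1, char 'd'): match length 3
  offset=5 (pos 0, char 'd'): match length 1
Longest match has length 3 at offset 4.
next_char = character at position 5 + 3 = 8 -> 'c'

Best match: offset=4, length=3 (matching 'dec' starting at position 1)
LZ77 triple: (4, 3, 'c')


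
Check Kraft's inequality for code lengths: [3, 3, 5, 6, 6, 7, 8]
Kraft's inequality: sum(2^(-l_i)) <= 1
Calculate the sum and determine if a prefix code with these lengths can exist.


Sum = 2^(-3) + 2^(-3) + 2^(-5) + 2^(-6) + 2^(-6) + 2^(-7) + 2^(-8)
    = 0.125 + 0.125 + 0.03125 + 0.015625 + 0.015625 + 0.0078125 + 0.00390625
    = 83/256 = 0.32421875
Since 0.32421875 <= 1, Kraft's inequality IS satisfied.
A prefix code with these lengths CAN exist.

Kraft sum = 0.32421875. Satisfied.


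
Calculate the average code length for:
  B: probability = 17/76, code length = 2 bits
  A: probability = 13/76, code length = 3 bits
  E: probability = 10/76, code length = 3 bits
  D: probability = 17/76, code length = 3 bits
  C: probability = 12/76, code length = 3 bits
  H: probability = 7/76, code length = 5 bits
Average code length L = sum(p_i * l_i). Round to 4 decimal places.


Weighted contributions p_i * l_i:
  B: (17/76) * 2 = 34/76
  A: (13/76) * 3 = 39/76
  E: (10/76) * 3 = 30/76
  D: (17/76) * 3 = 51/76
  C: (12/76) * 3 = 36/76
  H: (7/76) * 5 = 35/76
Sum = (34 + 39 + 30 + 51 + 36 + 35)/76 = 225/76

L = 225/76 = 2.9605 bits/symbol


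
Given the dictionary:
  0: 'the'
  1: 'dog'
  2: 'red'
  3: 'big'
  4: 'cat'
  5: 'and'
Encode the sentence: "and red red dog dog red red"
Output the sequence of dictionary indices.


Look up each word in the dictionary:
  'and' -> 5
  'red' -> 2
  'red' -> 2
  'dog' -> 1
  'dog' -> 1
  'red' -> 2
  'red' -> 2

Encoded: [5, 2, 2, 1, 1, 2, 2]


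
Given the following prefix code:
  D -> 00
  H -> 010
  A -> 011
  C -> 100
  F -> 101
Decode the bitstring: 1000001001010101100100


Decoding step by step:
Bits 100 -> C
Bits 00 -> D
Bits 010 -> H
Bits 010 -> H
Bits 101 -> F
Bits 011 -> A
Bits 00 -> D
Bits 100 -> C


Decoded message: CDHHFADC


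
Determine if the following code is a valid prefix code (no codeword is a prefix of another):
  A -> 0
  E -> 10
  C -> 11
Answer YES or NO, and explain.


Checking each pair (does one codeword prefix another?):
  A='0' vs E='10': no prefix
  A='0' vs C='11': no prefix
  E='10' vs A='0': no prefix
  E='10' vs C='11': no prefix
  C='11' vs A='0': no prefix
  C='11' vs E='10': no prefix
No violation found over all pairs.

YES -- this is a valid prefix code. No codeword is a prefix of any other codeword.


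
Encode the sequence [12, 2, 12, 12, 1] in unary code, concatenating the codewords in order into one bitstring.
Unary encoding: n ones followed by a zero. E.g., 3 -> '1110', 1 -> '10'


Encode each number as n ones followed by a terminating 0:
  12 -> 1111111111110 (13 bits)
  2 -> 110 (3 bits)
  12 -> 1111111111110 (13 bits)
  12 -> 1111111111110 (13 bits)
  1 -> 10 (2 bits)
Total length = 13 + 3 + 13 + 13 + 2 = 44 bits.

Unary([12, 2, 12, 12, 1]) = 11111111111101101111111111110111111111111010 (44 bits)


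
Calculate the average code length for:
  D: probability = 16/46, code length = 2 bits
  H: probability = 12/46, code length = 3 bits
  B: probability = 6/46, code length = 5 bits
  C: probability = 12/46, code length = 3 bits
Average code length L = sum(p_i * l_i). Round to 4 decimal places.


Weighted contributions p_i * l_i:
  D: (16/46) * 2 = 32/46
  H: (12/46) * 3 = 36/46
  B: (6/46) * 5 = 30/46
  C: (12/46) * 3 = 36/46
Sum = (32 + 36 + 30 + 36)/46 = 134/46

L = 134/46 = 2.9130 bits/symbol


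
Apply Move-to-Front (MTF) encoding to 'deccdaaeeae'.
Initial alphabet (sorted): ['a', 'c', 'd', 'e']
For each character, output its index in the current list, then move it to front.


MTF encoding:
'd': index 2 in ['a', 'c', 'd', 'e'] -> ['d', 'a', 'c', 'e']
'e': index 3 in ['d', 'a', 'c', 'e'] -> ['e', 'd', 'a', 'c']
'c': index 3 in ['e', 'd', 'a', 'c'] -> ['c', 'e', 'd', 'a']
'c': index 0 in ['c', 'e', 'd', 'a'] -> ['c', 'e', 'd', 'a']
'd': index 2 in ['c', 'e', 'd', 'a'] -> ['d', 'c', 'e', 'a']
'a': index 3 in ['d', 'c', 'e', 'a'] -> ['a', 'd', 'c', 'e']
'a': index 0 in ['a', 'd', 'c', 'e'] -> ['a', 'd', 'c', 'e']
'e': index 3 in ['a', 'd', 'c', 'e'] -> ['e', 'a', 'd', 'c']
'e': index 0 in ['e', 'a', 'd', 'c'] -> ['e', 'a', 'd', 'c']
'a': index 1 in ['e', 'a', 'd', 'c'] -> ['a', 'e', 'd', 'c']
'e': index 1 in ['a', 'e', 'd', 'c'] -> ['e', 'a', 'd', 'c']


Output: [2, 3, 3, 0, 2, 3, 0, 3, 0, 1, 1]


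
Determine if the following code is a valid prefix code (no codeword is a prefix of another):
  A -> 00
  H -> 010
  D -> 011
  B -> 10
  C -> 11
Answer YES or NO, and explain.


Checking each pair (does one codeword prefix another?):
  A='00' vs H='010': no prefix
  A='00' vs D='011': no prefix
  A='00' vs B='10': no prefix
  A='00' vs C='11': no prefix
  H='010' vs A='00': no prefix
  H='010' vs D='011': no prefix
  H='010' vs B='10': no prefix
  H='010' vs C='11': no prefix
  D='011' vs A='00': no prefix
  D='011' vs H='010': no prefix
  D='011' vs B='10': no prefix
  D='011' vs C='11': no prefix
  B='10' vs A='00': no prefix
  B='10' vs H='010': no prefix
  B='10' vs D='011': no prefix
  B='10' vs C='11': no prefix
  C='11' vs A='00': no prefix
  C='11' vs H='010': no prefix
  C='11' vs D='011': no prefix
  C='11' vs B='10': no prefix
No violation found over all pairs.

YES -- this is a valid prefix code. No codeword is a prefix of any other codeword.


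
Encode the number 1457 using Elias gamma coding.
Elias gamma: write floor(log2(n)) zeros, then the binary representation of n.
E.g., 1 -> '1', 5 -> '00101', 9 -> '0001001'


num_bits = floor(log2(1457)) + 1 = 11
leading_zeros = num_bits - 1 = 10
binary(1457) = 10110110001

Elias gamma(1457) = '0000000000' + '10110110001' = 000000000010110110001 (21 bits)


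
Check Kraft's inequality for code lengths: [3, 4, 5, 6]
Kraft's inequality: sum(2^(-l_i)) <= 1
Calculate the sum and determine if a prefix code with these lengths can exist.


Sum = 2^(-3) + 2^(-4) + 2^(-5) + 2^(-6)
    = 0.125 + 0.0625 + 0.03125 + 0.015625
    = 15/64 = 0.234375
Since 0.234375 <= 1, Kraft's inequality IS satisfied.
A prefix code with these lengths CAN exist.

Kraft sum = 0.234375. Satisfied.


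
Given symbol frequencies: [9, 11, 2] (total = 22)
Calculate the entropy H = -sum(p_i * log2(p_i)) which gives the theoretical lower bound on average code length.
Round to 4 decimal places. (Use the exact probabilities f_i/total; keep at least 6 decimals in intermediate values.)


Per-symbol terms -p_i * log2(p_i) with p_i = f_i/22:
  p = 9/22 = 0.409091: log2(p) = -1.289507, -p*log2(p) = 0.527525
  p = 11/22 = 0.500000: log2(p) = -1.000000, -p*log2(p) = 0.500000
  p = 2/22 = 0.090909: log2(p) = -3.459432, -p*log2(p) = 0.314494
H = 0.527525 + 0.500000 + 0.314494 = 1.342019

H = 1.342 bits/symbol


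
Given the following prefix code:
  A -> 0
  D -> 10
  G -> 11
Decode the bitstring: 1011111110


Decoding step by step:
Bits 10 -> D
Bits 11 -> G
Bits 11 -> G
Bits 11 -> G
Bits 10 -> D


Decoded message: DGGGD


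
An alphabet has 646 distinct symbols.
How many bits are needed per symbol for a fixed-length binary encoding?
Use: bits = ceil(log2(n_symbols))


log2(646) = 9.3354
Bracket: 2^9 = 512 < 646 <= 2^10 = 1024
So ceil(log2(646)) = 10

bits = ceil(log2(646)) = ceil(9.3354) = 10 bits


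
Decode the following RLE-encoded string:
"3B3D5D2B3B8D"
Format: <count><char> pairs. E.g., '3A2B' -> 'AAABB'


Expanding each <count><char> pair:
  3B -> 'BBB'
  3D -> 'DDD'
  5D -> 'DDDDD'
  2B -> 'BB'
  3B -> 'BBB'
  8D -> 'DDDDDDDD'

Decoded = BBBDDDDDDDDBBBBBDDDDDDDD


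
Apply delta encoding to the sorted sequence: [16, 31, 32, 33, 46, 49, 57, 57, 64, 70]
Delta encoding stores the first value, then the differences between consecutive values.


First value: 16
Deltas:
  31 - 16 = 15
  32 - 31 = 1
  33 - 32 = 1
  46 - 33 = 13
  49 - 46 = 3
  57 - 49 = 8
  57 - 57 = 0
  64 - 57 = 7
  70 - 64 = 6


Delta encoded: [16, 15, 1, 1, 13, 3, 8, 0, 7, 6]


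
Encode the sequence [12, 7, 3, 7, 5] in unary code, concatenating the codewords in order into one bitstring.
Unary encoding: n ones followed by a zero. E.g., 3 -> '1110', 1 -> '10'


Encode each number as n ones followed by a terminating 0:
  12 -> 1111111111110 (13 bits)
  7 -> 11111110 (8 bits)
  3 -> 1110 (4 bits)
  7 -> 11111110 (8 bits)
  5 -> 111110 (6 bits)
Total length = 13 + 8 + 4 + 8 + 6 = 39 bits.

Unary([12, 7, 3, 7, 5]) = 111111111111011111110111011111110111110 (39 bits)


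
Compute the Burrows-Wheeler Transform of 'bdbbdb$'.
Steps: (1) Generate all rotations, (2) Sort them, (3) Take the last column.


Rotations (sorted):
  0: $bdbbdb -> last char: b
  1: b$bdbbd -> last char: d
  2: bbdb$bd -> last char: d
  3: bdb$bdb -> last char: b
  4: bdbbdb$ -> last char: $
  5: db$bdbb -> last char: b
  6: dbbdb$b -> last char: b


BWT = bddb$bb


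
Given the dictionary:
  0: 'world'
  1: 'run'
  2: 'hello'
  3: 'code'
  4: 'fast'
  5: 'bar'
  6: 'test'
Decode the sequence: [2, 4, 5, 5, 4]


Look up each index in the dictionary:
  2 -> 'hello'
  4 -> 'fast'
  5 -> 'bar'
  5 -> 'bar'
  4 -> 'fast'

Decoded: "hello fast bar bar fast"


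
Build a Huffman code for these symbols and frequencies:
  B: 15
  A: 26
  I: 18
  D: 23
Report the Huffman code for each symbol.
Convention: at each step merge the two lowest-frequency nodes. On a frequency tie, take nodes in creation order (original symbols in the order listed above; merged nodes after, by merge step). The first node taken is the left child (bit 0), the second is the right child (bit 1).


Huffman tree construction:
Step 1: Merge B(15) + I(18) = 33
Step 2: Merge D(23) + A(26) = 49
Step 3: Merge (B+I)(33) + (D+A)(49) = 82
Read each symbol's code off the tree from the root (left child = 0, right child = 1).

Codes:
  B: 00 (length 2)
  A: 11 (length 2)
  I: 01 (length 2)
  D: 10 (length 2)
Average code length: 164/82 = 2.0000 bits/symbol


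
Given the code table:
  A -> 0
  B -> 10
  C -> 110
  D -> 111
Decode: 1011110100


Decoding:
10 -> B
111 -> D
10 -> B
10 -> B
0 -> A


Result: BDBBA


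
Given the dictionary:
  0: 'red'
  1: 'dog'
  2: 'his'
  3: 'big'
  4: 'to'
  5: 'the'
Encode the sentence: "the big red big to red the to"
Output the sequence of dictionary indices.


Look up each word in the dictionary:
  'the' -> 5
  'big' -> 3
  'red' -> 0
  'big' -> 3
  'to' -> 4
  'red' -> 0
  'the' -> 5
  'to' -> 4

Encoded: [5, 3, 0, 3, 4, 0, 5, 4]


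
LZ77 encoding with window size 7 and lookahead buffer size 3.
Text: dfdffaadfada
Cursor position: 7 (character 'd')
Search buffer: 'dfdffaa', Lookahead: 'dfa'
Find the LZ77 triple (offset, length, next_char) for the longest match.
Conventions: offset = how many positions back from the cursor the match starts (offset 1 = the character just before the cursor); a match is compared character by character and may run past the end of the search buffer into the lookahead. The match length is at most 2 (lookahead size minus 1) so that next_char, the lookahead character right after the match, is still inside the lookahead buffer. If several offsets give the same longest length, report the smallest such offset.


Try each offset into the search buffer:
  offset=1 (pos 6, char 'a'): match length 0
  offset=2 (pos 5, char 'a'): match length 0
  offset=3 (pos 4, char 'f'): match length 0
  offset=4 (pos 3, char 'f'): match length 0
  offset=5 (pos 2, char 'd'): match length 2
  offset=6 (pos 1, char 'f'): match length 0
  offset=7 (pos 0, char 'd'): match length 2
Longest match has length 2, found at offsets 5, 7; take the smallest, offset 5.
next_char = character at position 7 + 2 = 9 -> 'a'

Best match: offset=5, length=2 (matching 'df' starting at position 2)
LZ77 triple: (5, 2, 'a')


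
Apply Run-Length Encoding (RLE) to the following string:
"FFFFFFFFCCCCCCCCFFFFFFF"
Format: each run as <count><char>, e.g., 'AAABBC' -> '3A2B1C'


Scanning runs left to right:
  i=0: run of 'F' x 8 -> '8F'
  i=8: run of 'C' x 8 -> '8C'
  i=16: run of 'F' x 7 -> '7F'

RLE = 8F8C7F


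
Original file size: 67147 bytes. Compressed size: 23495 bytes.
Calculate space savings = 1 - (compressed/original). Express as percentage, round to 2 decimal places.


ratio = compressed/original = 23495/67147 = 0.349904
savings = 1 - ratio = 1 - 0.349904 = 0.650096
as a percentage: 0.650096 * 100 = 65.01%

Space savings = 1 - 23495/67147 = 65.01%


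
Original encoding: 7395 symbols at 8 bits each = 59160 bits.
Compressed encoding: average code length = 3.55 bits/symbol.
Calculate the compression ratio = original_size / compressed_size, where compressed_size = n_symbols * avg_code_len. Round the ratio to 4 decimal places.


original_size = n_symbols * orig_bits = 7395 * 8 = 59160 bits
compressed_size = n_symbols * avg_code_len = 7395 * 3.55 = 26252.25 bits
ratio = original_size / compressed_size = 59160 / 26252.25 = 2.2535

Compression ratio = 2.2535


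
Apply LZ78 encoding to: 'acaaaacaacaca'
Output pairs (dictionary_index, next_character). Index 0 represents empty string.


LZ78 encoding steps:
Dictionary: {0: ''}
Step 1: w='' (idx 0), next='a' -> output (0, 'a'), add 'a' as idx 1
Step 2: w='' (idx 0), next='c' -> output (0, 'c'), add 'c' as idx 2
Step 3: w='a' (idx 1), next='a' -> output (1, 'a'), add 'aa' as idx 3
Step 4: w='aa' (idx 3), next='c' -> output (3, 'c'), add 'aac' as idx 4
Step 5: w='aac' (idx 4), next='a' -> output (4, 'a'), add 'aaca' as idx 5
Step 6: w='c' (idx 2), next='a' -> output (2, 'a'), add 'ca' as idx 6


Encoded: [(0, 'a'), (0, 'c'), (1, 'a'), (3, 'c'), (4, 'a'), (2, 'a')]


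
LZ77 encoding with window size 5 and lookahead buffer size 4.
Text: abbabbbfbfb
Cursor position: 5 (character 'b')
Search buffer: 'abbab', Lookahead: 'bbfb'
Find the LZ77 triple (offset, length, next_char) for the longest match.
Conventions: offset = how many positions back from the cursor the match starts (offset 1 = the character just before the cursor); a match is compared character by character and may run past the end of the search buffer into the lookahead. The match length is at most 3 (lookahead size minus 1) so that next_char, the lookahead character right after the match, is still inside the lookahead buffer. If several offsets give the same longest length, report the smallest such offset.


Try each offset into the search buffer:
  offset=1 (pos 4, char 'b'): match length 2
  offset=2 (pos 3, char 'a'): match length 0
  offset=3 (pos 2, char 'b'): match length 1
  offset=4 (pos 1, char 'b'): match length 2
  offset=5 (pos 0, char 'a'): match length 0
Longest match has length 2, found at offsets 1, 4; take the smallest, offset 1.
next_char = character at position 5 + 2 = 7 -> 'f'

Best match: offset=1, length=2 (matching 'bb' starting at position 4)
LZ77 triple: (1, 2, 'f')


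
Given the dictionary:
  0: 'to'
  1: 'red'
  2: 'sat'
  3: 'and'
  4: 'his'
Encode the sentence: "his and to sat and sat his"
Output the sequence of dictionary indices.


Look up each word in the dictionary:
  'his' -> 4
  'and' -> 3
  'to' -> 0
  'sat' -> 2
  'and' -> 3
  'sat' -> 2
  'his' -> 4

Encoded: [4, 3, 0, 2, 3, 2, 4]


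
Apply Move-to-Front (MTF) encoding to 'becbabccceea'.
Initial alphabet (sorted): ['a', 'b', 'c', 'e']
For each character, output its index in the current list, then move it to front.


MTF encoding:
'b': index 1 in ['a', 'b', 'c', 'e'] -> ['b', 'a', 'c', 'e']
'e': index 3 in ['b', 'a', 'c', 'e'] -> ['e', 'b', 'a', 'c']
'c': index 3 in ['e', 'b', 'a', 'c'] -> ['c', 'e', 'b', 'a']
'b': index 2 in ['c', 'e', 'b', 'a'] -> ['b', 'c', 'e', 'a']
'a': index 3 in ['b', 'c', 'e', 'a'] -> ['a', 'b', 'c', 'e']
'b': index 1 in ['a', 'b', 'c', 'e'] -> ['b', 'a', 'c', 'e']
'c': index 2 in ['b', 'a', 'c', 'e'] -> ['c', 'b', 'a', 'e']
'c': index 0 in ['c', 'b', 'a', 'e'] -> ['c', 'b', 'a', 'e']
'c': index 0 in ['c', 'b', 'a', 'e'] -> ['c', 'b', 'a', 'e']
'e': index 3 in ['c', 'b', 'a', 'e'] -> ['e', 'c', 'b', 'a']
'e': index 0 in ['e', 'c', 'b', 'a'] -> ['e', 'c', 'b', 'a']
'a': index 3 in ['e', 'c', 'b', 'a'] -> ['a', 'e', 'c', 'b']


Output: [1, 3, 3, 2, 3, 1, 2, 0, 0, 3, 0, 3]


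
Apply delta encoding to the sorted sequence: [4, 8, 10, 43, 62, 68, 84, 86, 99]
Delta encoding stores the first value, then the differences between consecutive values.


First value: 4
Deltas:
  8 - 4 = 4
  10 - 8 = 2
  43 - 10 = 33
  62 - 43 = 19
  68 - 62 = 6
  84 - 68 = 16
  86 - 84 = 2
  99 - 86 = 13


Delta encoded: [4, 4, 2, 33, 19, 6, 16, 2, 13]


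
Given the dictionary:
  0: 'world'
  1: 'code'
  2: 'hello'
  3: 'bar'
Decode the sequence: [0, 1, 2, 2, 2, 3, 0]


Look up each index in the dictionary:
  0 -> 'world'
  1 -> 'code'
  2 -> 'hello'
  2 -> 'hello'
  2 -> 'hello'
  3 -> 'bar'
  0 -> 'world'

Decoded: "world code hello hello hello bar world"


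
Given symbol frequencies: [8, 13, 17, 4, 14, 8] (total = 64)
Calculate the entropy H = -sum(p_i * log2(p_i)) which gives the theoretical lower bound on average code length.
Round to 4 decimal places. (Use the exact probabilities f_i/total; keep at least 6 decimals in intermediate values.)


Per-symbol terms -p_i * log2(p_i) with p_i = f_i/64:
  p = 8/64 = 0.125000: log2(p) = -3.000000, -p*log2(p) = 0.375000
  p = 13/64 = 0.203125: log2(p) = -2.299560, -p*log2(p) = 0.467098
  p = 17/64 = 0.265625: log2(p) = -1.912537, -p*log2(p) = 0.508018
  p = 4/64 = 0.062500: log2(p) = -4.000000, -p*log2(p) = 0.250000
  p = 14/64 = 0.218750: log2(p) = -2.192645, -p*log2(p) = 0.479641
  p = 8/64 = 0.125000: log2(p) = -3.000000, -p*log2(p) = 0.375000
H = 0.375000 + 0.467098 + 0.508018 + 0.250000 + 0.479641 + 0.375000 = 2.454757

H = 2.4548 bits/symbol


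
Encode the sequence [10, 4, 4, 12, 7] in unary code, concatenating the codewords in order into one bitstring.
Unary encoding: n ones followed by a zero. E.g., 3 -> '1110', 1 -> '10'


Encode each number as n ones followed by a terminating 0:
  10 -> 11111111110 (11 bits)
  4 -> 11110 (5 bits)
  4 -> 11110 (5 bits)
  12 -> 1111111111110 (13 bits)
  7 -> 11111110 (8 bits)
Total length = 11 + 5 + 5 + 13 + 8 = 42 bits.

Unary([10, 4, 4, 12, 7]) = 111111111101111011110111111111111011111110 (42 bits)


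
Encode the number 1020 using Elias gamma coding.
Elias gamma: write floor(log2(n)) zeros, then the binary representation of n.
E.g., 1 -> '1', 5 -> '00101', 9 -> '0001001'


num_bits = floor(log2(1020)) + 1 = 10
leading_zeros = num_bits - 1 = 9
binary(1020) = 1111111100

Elias gamma(1020) = '000000000' + '1111111100' = 0000000001111111100 (19 bits)


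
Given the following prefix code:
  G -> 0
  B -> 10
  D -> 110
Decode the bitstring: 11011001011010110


Decoding step by step:
Bits 110 -> D
Bits 110 -> D
Bits 0 -> G
Bits 10 -> B
Bits 110 -> D
Bits 10 -> B
Bits 110 -> D


Decoded message: DDGBDBD


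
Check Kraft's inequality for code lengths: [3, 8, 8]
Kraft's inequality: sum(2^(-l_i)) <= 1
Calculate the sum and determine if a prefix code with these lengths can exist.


Sum = 2^(-3) + 2^(-8) + 2^(-8)
    = 0.125 + 0.00390625 + 0.00390625
    = 34/256 = 0.1328125
Since 0.1328125 <= 1, Kraft's inequality IS satisfied.
A prefix code with these lengths CAN exist.

Kraft sum = 0.1328125. Satisfied.


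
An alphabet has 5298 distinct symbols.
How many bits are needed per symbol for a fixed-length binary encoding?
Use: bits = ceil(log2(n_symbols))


log2(5298) = 12.3712
Bracket: 2^12 = 4096 < 5298 <= 2^13 = 8192
So ceil(log2(5298)) = 13

bits = ceil(log2(5298)) = ceil(12.3712) = 13 bits


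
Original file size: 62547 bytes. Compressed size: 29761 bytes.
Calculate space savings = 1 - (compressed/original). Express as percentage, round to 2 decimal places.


ratio = compressed/original = 29761/62547 = 0.475818
savings = 1 - ratio = 1 - 0.475818 = 0.524182
as a percentage: 0.524182 * 100 = 52.42%

Space savings = 1 - 29761/62547 = 52.42%


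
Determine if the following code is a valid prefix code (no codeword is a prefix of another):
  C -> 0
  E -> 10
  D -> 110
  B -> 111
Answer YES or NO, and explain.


Checking each pair (does one codeword prefix another?):
  C='0' vs E='10': no prefix
  C='0' vs D='110': no prefix
  C='0' vs B='111': no prefix
  E='10' vs C='0': no prefix
  E='10' vs D='110': no prefix
  E='10' vs B='111': no prefix
  D='110' vs C='0': no prefix
  D='110' vs E='10': no prefix
  D='110' vs B='111': no prefix
  B='111' vs C='0': no prefix
  B='111' vs E='10': no prefix
  B='111' vs D='110': no prefix
No violation found over all pairs.

YES -- this is a valid prefix code. No codeword is a prefix of any other codeword.


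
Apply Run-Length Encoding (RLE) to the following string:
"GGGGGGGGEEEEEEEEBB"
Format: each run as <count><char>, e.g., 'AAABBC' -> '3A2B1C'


Scanning runs left to right:
  i=0: run of 'G' x 8 -> '8G'
  i=8: run of 'E' x 8 -> '8E'
  i=16: run of 'B' x 2 -> '2B'

RLE = 8G8E2B


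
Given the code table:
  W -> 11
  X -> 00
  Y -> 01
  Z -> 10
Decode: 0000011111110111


Decoding:
00 -> X
00 -> X
01 -> Y
11 -> W
11 -> W
11 -> W
01 -> Y
11 -> W


Result: XXYWWWYW


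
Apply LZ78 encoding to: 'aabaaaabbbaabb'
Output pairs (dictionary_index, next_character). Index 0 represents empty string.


LZ78 encoding steps:
Dictionary: {0: ''}
Step 1: w='' (idx 0), next='a' -> output (0, 'a'), add 'a' as idx 1
Step 2: w='a' (idx 1), next='b' -> output (1, 'b'), add 'ab' as idx 2
Step 3: w='a' (idx 1), next='a' -> output (1, 'a'), add 'aa' as idx 3
Step 4: w='aa' (idx 3), next='b' -> output (3, 'b'), add 'aab' as idx 4
Step 5: w='' (idx 0), next='b' -> output (0, 'b'), add 'b' as idx 5
Step 6: w='b' (idx 5), next='a' -> output (5, 'a'), add 'ba' as idx 6
Step 7: w='ab' (idx 2), next='b' -> output (2, 'b'), add 'abb' as idx 7


Encoded: [(0, 'a'), (1, 'b'), (1, 'a'), (3, 'b'), (0, 'b'), (5, 'a'), (2, 'b')]


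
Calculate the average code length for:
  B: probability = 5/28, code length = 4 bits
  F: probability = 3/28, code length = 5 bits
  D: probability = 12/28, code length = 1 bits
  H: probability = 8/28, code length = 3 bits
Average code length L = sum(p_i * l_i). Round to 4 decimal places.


Weighted contributions p_i * l_i:
  B: (5/28) * 4 = 20/28
  F: (3/28) * 5 = 15/28
  D: (12/28) * 1 = 12/28
  H: (8/28) * 3 = 24/28
Sum = (20 + 15 + 12 + 24)/28 = 71/28

L = 71/28 = 2.5357 bits/symbol


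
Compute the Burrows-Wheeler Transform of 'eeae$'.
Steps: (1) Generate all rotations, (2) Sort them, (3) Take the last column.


Rotations (sorted):
  0: $eeae -> last char: e
  1: ae$ee -> last char: e
  2: e$eea -> last char: a
  3: eae$e -> last char: e
  4: eeae$ -> last char: $


BWT = eeae$


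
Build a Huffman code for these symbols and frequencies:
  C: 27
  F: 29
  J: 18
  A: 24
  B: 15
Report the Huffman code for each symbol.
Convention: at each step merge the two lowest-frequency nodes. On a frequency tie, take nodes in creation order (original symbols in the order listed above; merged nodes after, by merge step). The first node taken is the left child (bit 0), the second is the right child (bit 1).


Huffman tree construction:
Step 1: Merge B(15) + J(18) = 33
Step 2: Merge A(24) + C(27) = 51
Step 3: Merge F(29) + (B+J)(33) = 62
Step 4: Merge (A+C)(51) + (F+(B+J))(62) = 113
Read each symbol's code off the tree from the root (left child = 0, right child = 1).

Codes:
  C: 01 (length 2)
  F: 10 (length 2)
  J: 111 (length 3)
  A: 00 (length 2)
  B: 110 (length 3)
Average code length: 259/113 = 2.2920 bits/symbol


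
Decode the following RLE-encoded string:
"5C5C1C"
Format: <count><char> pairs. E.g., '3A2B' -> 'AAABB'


Expanding each <count><char> pair:
  5C -> 'CCCCC'
  5C -> 'CCCCC'
  1C -> 'C'

Decoded = CCCCCCCCCCC


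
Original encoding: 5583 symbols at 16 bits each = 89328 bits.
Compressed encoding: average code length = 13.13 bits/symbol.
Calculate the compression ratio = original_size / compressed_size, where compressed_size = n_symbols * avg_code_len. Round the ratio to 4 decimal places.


original_size = n_symbols * orig_bits = 5583 * 16 = 89328 bits
compressed_size = n_symbols * avg_code_len = 5583 * 13.13 = 73304.79 bits
ratio = original_size / compressed_size = 89328 / 73304.79 = 1.2186

Compression ratio = 1.2186


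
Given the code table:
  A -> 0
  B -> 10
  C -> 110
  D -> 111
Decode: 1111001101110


Decoding:
111 -> D
10 -> B
0 -> A
110 -> C
111 -> D
0 -> A


Result: DBACDA


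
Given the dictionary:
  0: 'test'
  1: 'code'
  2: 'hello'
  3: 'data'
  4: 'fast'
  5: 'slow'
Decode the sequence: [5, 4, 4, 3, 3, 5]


Look up each index in the dictionary:
  5 -> 'slow'
  4 -> 'fast'
  4 -> 'fast'
  3 -> 'data'
  3 -> 'data'
  5 -> 'slow'

Decoded: "slow fast fast data data slow"


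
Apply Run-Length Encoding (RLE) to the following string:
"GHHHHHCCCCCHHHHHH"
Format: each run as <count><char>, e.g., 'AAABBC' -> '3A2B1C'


Scanning runs left to right:
  i=0: run of 'G' x 1 -> '1G'
  i=1: run of 'H' x 5 -> '5H'
  i=6: run of 'C' x 5 -> '5C'
  i=11: run of 'H' x 6 -> '6H'

RLE = 1G5H5C6H


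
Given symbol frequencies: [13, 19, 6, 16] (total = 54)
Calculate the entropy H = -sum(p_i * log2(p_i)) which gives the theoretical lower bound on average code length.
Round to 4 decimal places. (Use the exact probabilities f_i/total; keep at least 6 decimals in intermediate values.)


Per-symbol terms -p_i * log2(p_i) with p_i = f_i/54:
  p = 13/54 = 0.240741: log2(p) = -2.054448, -p*log2(p) = 0.494589
  p = 19/54 = 0.351852: log2(p) = -1.506960, -p*log2(p) = 0.530227
  p = 6/54 = 0.111111: log2(p) = -3.169925, -p*log2(p) = 0.352214
  p = 16/54 = 0.296296: log2(p) = -1.754888, -p*log2(p) = 0.519967
H = 0.494589 + 0.530227 + 0.352214 + 0.519967 = 1.896997

H = 1.897 bits/symbol


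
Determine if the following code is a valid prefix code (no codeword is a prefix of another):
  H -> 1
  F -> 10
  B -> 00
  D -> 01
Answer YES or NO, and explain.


Checking each pair (does one codeword prefix another?):
  H='1' vs F='10': prefix -- VIOLATION

NO -- this is NOT a valid prefix code. H (1) is a prefix of F (10).


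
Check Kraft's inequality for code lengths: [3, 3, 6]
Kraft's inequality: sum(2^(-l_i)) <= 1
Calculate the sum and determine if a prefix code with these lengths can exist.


Sum = 2^(-3) + 2^(-3) + 2^(-6)
    = 0.125 + 0.125 + 0.015625
    = 17/64 = 0.265625
Since 0.265625 <= 1, Kraft's inequality IS satisfied.
A prefix code with these lengths CAN exist.

Kraft sum = 0.265625. Satisfied.


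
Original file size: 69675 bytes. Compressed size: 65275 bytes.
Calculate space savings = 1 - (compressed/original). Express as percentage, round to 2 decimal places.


ratio = compressed/original = 65275/69675 = 0.93685
savings = 1 - ratio = 1 - 0.93685 = 0.06315
as a percentage: 0.06315 * 100 = 6.32%

Space savings = 1 - 65275/69675 = 6.32%


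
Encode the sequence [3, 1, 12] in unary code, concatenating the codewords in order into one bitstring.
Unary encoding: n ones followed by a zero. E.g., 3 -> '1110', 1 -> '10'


Encode each number as n ones followed by a terminating 0:
  3 -> 1110 (4 bits)
  1 -> 10 (2 bits)
  12 -> 1111111111110 (13 bits)
Total length = 4 + 2 + 13 = 19 bits.

Unary([3, 1, 12]) = 1110101111111111110 (19 bits)


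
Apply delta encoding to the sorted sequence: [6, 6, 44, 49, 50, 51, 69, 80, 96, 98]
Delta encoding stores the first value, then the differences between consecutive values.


First value: 6
Deltas:
  6 - 6 = 0
  44 - 6 = 38
  49 - 44 = 5
  50 - 49 = 1
  51 - 50 = 1
  69 - 51 = 18
  80 - 69 = 11
  96 - 80 = 16
  98 - 96 = 2


Delta encoded: [6, 0, 38, 5, 1, 1, 18, 11, 16, 2]


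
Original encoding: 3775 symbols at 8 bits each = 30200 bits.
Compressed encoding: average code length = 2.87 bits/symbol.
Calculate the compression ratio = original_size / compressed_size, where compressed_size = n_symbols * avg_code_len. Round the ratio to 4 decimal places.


original_size = n_symbols * orig_bits = 3775 * 8 = 30200 bits
compressed_size = n_symbols * avg_code_len = 3775 * 2.87 = 10834.25 bits
ratio = original_size / compressed_size = 30200 / 10834.25 = 2.7875

Compression ratio = 2.7875


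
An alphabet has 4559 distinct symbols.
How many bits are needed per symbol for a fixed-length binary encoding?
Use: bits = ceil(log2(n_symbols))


log2(4559) = 12.1545
Bracket: 2^12 = 4096 < 4559 <= 2^13 = 8192
So ceil(log2(4559)) = 13

bits = ceil(log2(4559)) = ceil(12.1545) = 13 bits


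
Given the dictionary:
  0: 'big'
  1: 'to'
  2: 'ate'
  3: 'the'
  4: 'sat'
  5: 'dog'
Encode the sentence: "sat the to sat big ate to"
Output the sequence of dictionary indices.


Look up each word in the dictionary:
  'sat' -> 4
  'the' -> 3
  'to' -> 1
  'sat' -> 4
  'big' -> 0
  'ate' -> 2
  'to' -> 1

Encoded: [4, 3, 1, 4, 0, 2, 1]


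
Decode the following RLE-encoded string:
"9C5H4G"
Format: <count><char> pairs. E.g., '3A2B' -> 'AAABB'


Expanding each <count><char> pair:
  9C -> 'CCCCCCCCC'
  5H -> 'HHHHH'
  4G -> 'GGGG'

Decoded = CCCCCCCCCHHHHHGGGG


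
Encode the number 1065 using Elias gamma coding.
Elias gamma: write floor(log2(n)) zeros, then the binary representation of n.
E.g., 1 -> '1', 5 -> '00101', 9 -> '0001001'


num_bits = floor(log2(1065)) + 1 = 11
leading_zeros = num_bits - 1 = 10
binary(1065) = 10000101001

Elias gamma(1065) = '0000000000' + '10000101001' = 000000000010000101001 (21 bits)


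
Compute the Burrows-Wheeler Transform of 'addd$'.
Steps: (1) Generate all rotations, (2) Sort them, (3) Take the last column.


Rotations (sorted):
  0: $addd -> last char: d
  1: addd$ -> last char: $
  2: d$add -> last char: d
  3: dd$ad -> last char: d
  4: ddd$a -> last char: a


BWT = d$dda


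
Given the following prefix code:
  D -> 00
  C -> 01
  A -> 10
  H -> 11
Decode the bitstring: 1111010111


Decoding step by step:
Bits 11 -> H
Bits 11 -> H
Bits 01 -> C
Bits 01 -> C
Bits 11 -> H


Decoded message: HHCCH


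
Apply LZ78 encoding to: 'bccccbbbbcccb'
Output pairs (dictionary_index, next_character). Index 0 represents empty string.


LZ78 encoding steps:
Dictionary: {0: ''}
Step 1: w='' (idx 0), next='b' -> output (0, 'b'), add 'b' as idx 1
Step 2: w='' (idx 0), next='c' -> output (0, 'c'), add 'c' as idx 2
Step 3: w='c' (idx 2), next='c' -> output (2, 'c'), add 'cc' as idx 3
Step 4: w='c' (idx 2), next='b' -> output (2, 'b'), add 'cb' as idx 4
Step 5: w='b' (idx 1), next='b' -> output (1, 'b'), add 'bb' as idx 5
Step 6: w='b' (idx 1), next='c' -> output (1, 'c'), add 'bc' as idx 6
Step 7: w='cc' (idx 3), next='b' -> output (3, 'b'), add 'ccb' as idx 7


Encoded: [(0, 'b'), (0, 'c'), (2, 'c'), (2, 'b'), (1, 'b'), (1, 'c'), (3, 'b')]


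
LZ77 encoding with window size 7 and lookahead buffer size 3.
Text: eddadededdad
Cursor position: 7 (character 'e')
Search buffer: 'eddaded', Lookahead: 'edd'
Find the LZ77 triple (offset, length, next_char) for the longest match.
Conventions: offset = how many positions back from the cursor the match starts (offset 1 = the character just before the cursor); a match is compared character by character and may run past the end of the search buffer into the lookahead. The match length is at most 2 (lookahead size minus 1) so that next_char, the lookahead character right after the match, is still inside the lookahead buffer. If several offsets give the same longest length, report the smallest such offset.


Try each offset into the search buffer:
  offset=1 (pos 6, char 'd'): match length 0
  offset=2 (pos 5, char 'e'): match length 2
  offset=3 (pos 4, char 'd'): match length 0
  offset=4 (pos 3, char 'a'): match length 0
  offset=5 (pos 2, char 'd'): match length 0
  offset=6 (pos 1, char 'd'): match length 0
  offset=7 (pos 0, char 'e'): match length 2
Longest match has length 2, found at offsets 2, 7; take the smallest, offset 2.
next_char = character at position 7 + 2 = 9 -> 'd'

Best match: offset=2, length=2 (matching 'ed' starting at position 5)
LZ77 triple: (2, 2, 'd')


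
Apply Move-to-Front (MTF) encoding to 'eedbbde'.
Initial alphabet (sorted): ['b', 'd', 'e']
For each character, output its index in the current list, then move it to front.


MTF encoding:
'e': index 2 in ['b', 'd', 'e'] -> ['e', 'b', 'd']
'e': index 0 in ['e', 'b', 'd'] -> ['e', 'b', 'd']
'd': index 2 in ['e', 'b', 'd'] -> ['d', 'e', 'b']
'b': index 2 in ['d', 'e', 'b'] -> ['b', 'd', 'e']
'b': index 0 in ['b', 'd', 'e'] -> ['b', 'd', 'e']
'd': index 1 in ['b', 'd', 'e'] -> ['d', 'b', 'e']
'e': index 2 in ['d', 'b', 'e'] -> ['e', 'd', 'b']


Output: [2, 0, 2, 2, 0, 1, 2]


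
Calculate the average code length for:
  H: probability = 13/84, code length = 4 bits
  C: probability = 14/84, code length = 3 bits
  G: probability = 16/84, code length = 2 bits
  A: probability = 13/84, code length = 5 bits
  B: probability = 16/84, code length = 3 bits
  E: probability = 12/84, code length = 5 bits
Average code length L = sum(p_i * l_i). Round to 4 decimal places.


Weighted contributions p_i * l_i:
  H: (13/84) * 4 = 52/84
  C: (14/84) * 3 = 42/84
  G: (16/84) * 2 = 32/84
  A: (13/84) * 5 = 65/84
  B: (16/84) * 3 = 48/84
  E: (12/84) * 5 = 60/84
Sum = (52 + 42 + 32 + 65 + 48 + 60)/84 = 299/84

L = 299/84 = 3.5595 bits/symbol
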